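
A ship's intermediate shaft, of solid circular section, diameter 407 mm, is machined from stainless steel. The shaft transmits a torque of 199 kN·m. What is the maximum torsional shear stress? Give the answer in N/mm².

J = πd⁴/32 = π(0.407)⁴/32 = 2.694×10^-3 m⁴.
τ_max = T·r/J = 199000 × 0.203 / 2.694×10^-3 = 1.503×10^7 Pa.

15.0 N/mm²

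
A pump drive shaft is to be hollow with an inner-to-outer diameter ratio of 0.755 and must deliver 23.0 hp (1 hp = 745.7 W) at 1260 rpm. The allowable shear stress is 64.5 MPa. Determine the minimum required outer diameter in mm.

ω = 2π·1260/60 = 131.9 rad/s, so T = P/ω = 23.0×745.7 / 131.9 = 130.0 N·m.
For a hollow shaft with d_i/d_o = 0.755: τ_max = 16T/(π d_o³ (1−k⁴)), so d_o = [16T/(π τ_allow (1−k⁴))]^(1/3) = [16·130.0/(π·6.45×10^7·0.6751)]^(1/3) = 0.02477 m.

24.8 mm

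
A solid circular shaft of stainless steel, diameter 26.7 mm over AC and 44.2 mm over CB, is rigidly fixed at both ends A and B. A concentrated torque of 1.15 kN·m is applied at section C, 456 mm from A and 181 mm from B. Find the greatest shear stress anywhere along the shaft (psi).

Compatibility: T_A·a/J_AC = T_B·b/J_CB with T_A + T_B = T₀.
J_AC = 4.99×10^-8 m⁴, J_CB = 3.75×10^-7 m⁴, so T_A = T₀·(J_AC/a)/((J_AC/a)+(J_CB/b)) = 57.73 N·m, T_B = 1092 N·m.
τ in each portion: τ_AC = 1.54×10^7 Pa, τ_CB = 6.44×10^7 Pa; maximum is in CB.
τ_max = T_CB·r/J = 1092·0.0221/3.75×10^-7 = 6.442×10^7 Pa.

9340 psi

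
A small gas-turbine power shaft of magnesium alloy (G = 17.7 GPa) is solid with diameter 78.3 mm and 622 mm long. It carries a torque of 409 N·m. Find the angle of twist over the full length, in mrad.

J = πd⁴/32 = π(0.0783)⁴/32 = 3.690×10^-6 m⁴.
θ = T·L/(G·J) = 409.0 × 0.622 / (17.7×10⁹ × 3.690×10^-6) = 3.895×10^-3 rad.

3.89 mrad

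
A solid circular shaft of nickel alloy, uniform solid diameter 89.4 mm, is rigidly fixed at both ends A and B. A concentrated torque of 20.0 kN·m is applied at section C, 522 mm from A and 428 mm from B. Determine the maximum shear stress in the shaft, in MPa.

With uniform GJ and both ends fixed, compatibility θ_AC = θ_CB gives T_A·a = T_B·b, together with T_A + T_B = T₀.
T_A = T₀·b/(a+b) = 20000·428/950.0 = 9011 N·m; T_B = 10990 N·m.
τ in each portion: τ_AC = 6.42×10^7 Pa, τ_CB = 7.83×10^7 Pa; maximum is in CB.
τ_max = T_CB·r/J = 10990·0.0447/6.27×10^-6 = 7.833×10^7 Pa.

78.3 MPa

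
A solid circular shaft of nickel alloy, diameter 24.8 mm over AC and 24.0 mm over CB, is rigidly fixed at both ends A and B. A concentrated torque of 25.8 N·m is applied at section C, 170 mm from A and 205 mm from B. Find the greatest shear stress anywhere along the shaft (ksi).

0.723 ksi

Compatibility: T_A·a/J_AC = T_B·b/J_CB with T_A + T_B = T₀.
J_AC = 3.71×10^-8 m⁴, J_CB = 3.26×10^-8 m⁴, so T_A = T₀·(J_AC/a)/((J_AC/a)+(J_CB/b)) = 14.94 N·m, T_B = 10.86 N·m.
τ in each portion: τ_AC = 4.99×10^6 Pa, τ_CB = 4.00×10^6 Pa; maximum is in AC.
τ_max = T_AC·r/J = 14.94·0.0124/3.71×10^-8 = 4.987×10^6 Pa.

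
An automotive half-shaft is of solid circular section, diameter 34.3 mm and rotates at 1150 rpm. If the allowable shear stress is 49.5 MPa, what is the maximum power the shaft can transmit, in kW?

J = πd⁴/32 = π(0.0343)⁴/32 = 1.359×10^-7 m⁴.
T_max = τ_allow·J/r = 4.95×10^7 × 1.359×10^-7 / 0.0171 = 392.2 N·m.
ω = 2π·1150/60 = 120.4 rad/s, so P_max = T_max·ω = 4.723×10^4 W.

47.2 kW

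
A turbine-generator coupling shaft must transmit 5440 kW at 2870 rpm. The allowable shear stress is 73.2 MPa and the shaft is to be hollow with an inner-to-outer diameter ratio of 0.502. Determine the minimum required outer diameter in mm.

110 mm

ω = 2π·2870/60 = 300.5 rad/s, so T = P/ω = 5440×10³ / 300.5 = 18100 N·m.
For a hollow shaft with d_i/d_o = 0.502: τ_max = 16T/(π d_o³ (1−k⁴)), so d_o = [16T/(π τ_allow (1−k⁴))]^(1/3) = [16·18100/(π·7.32×10^7·0.9365)]^(1/3) = 0.1104 m.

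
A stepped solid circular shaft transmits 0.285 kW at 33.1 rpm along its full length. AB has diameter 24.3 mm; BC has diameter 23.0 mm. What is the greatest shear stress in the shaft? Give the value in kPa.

34400 kPa

ω = 2π·33.1/60 = 3.466 rad/s, so T = P/ω = 0.285×10³ / 3.466 = 82.22 N·m.
Under the same torque, τ_max = 16T/(πd³) is largest where d is smallest — segment BC (d = 23.0 mm).
τ_max = 16·82.22/(π·(0.0230)³) = 3.442×10^7 Pa.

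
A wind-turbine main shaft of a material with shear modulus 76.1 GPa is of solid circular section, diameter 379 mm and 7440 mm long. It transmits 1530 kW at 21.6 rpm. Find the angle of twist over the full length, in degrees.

1.87°

ω = 2π·21.6/60 = 2.262 rad/s, so T = P/ω = 1530×10³ / 2.262 = 676400 N·m.
J = πd⁴/32 = π(0.379)⁴/32 = 2.026×10^-3 m⁴.
θ = T·L/(G·J) = 676400 × 7.44 / (76.1×10⁹ × 2.026×10^-3) = 0.03265 rad.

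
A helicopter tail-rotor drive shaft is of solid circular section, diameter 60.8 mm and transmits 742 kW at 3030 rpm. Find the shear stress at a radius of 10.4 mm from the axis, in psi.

2630 psi

ω = 2π·3030/60 = 317.3 rad/s, so T = P/ω = 742×10³ / 317.3 = 2338 N·m.
J = πd⁴/32 = π(0.0608)⁴/32 = 1.342×10^-6 m⁴.
Shear stress varies linearly with radius: τ = T·r/J = 2338 × 0.0104 / 1.342×10^-6 = 1.813×10^7 Pa.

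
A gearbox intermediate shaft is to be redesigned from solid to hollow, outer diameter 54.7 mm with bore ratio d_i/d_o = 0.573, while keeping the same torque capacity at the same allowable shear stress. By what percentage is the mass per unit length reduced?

27.5 %

Equal τ_max and T ⇒ the solid shaft needs d_s³ = d_o³(1−k⁴), so d_s = 54.7·(1−0.573⁴)^(1/3) = 52.66 mm.
Area ratio A_h/A_s = d_o²(1−k²)/d_s² = (1−k²)/(1−k⁴)^(2/3) = 0.7247.
Mass saving = 1 − 0.7247 = 27.5 %.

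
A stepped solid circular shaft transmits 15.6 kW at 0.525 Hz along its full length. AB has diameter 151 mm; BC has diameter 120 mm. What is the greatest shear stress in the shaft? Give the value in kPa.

13900 kPa

ω = 2π·0.525 = 3.299 rad/s, so T = P/ω = 15.6×10³ / 3.299 = 4729 N·m.
Under the same torque, τ_max = 16T/(πd³) is largest where d is smallest — segment BC (d = 120 mm).
τ_max = 16·4729/(π·(0.120)³) = 1.394×10^7 Pa.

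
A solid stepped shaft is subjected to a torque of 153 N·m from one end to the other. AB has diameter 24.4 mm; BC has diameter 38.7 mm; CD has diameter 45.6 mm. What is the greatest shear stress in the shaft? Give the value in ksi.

7.78 ksi

Under the same torque, τ_max = 16T/(πd³) is largest where d is smallest — segment AB (d = 24.4 mm).
τ_max = 16·153.0/(π·(0.0244)³) = 5.364×10^7 Pa.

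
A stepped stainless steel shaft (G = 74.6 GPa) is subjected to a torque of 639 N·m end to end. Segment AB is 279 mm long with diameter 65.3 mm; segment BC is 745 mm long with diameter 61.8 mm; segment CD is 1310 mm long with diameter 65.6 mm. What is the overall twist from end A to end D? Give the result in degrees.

J_AB = π(0.0653)⁴/32 = 1.79×10^-6 m⁴; J_BC = π(0.0618)⁴/32 = 1.43×10^-6 m⁴; J_CD = π(0.0656)⁴/32 = 1.82×10^-6 m⁴.
θ = (T/G)·Σ L_i/J_i = (639.0/74.6×10⁹)·(0.279/1.79×10^-6 + 0.745/1.43×10^-6 + 1.31/1.82×10^-6) = 0.01197 rad.

0.686°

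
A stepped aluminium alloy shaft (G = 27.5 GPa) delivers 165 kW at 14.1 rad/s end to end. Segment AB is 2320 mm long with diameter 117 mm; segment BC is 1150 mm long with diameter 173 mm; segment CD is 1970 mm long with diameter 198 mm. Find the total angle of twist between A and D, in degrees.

3.71°

ω = 14.1 rad/s, so T = P/ω = 165×10³ / 14.10 = 11700 N·m.
J_AB = π(0.117)⁴/32 = 1.84×10^-5 m⁴; J_BC = π(0.173)⁴/32 = 8.79×10^-5 m⁴; J_CD = π(0.198)⁴/32 = 1.51×10^-4 m⁴.
θ = (T/G)·Σ L_i/J_i = (11700/27.5×10⁹)·(2.32/1.84×10^-5 + 1.15/8.79×10^-5 + 1.97/1.51×10^-4) = 0.06478 rad.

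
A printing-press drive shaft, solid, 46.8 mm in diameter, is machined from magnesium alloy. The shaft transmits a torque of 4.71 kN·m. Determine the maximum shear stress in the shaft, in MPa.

234 MPa

J = πd⁴/32 = π(0.0468)⁴/32 = 4.710×10^-7 m⁴.
τ_max = T·r/J = 4710 × 0.0234 / 4.710×10^-7 = 2.340×10^8 Pa.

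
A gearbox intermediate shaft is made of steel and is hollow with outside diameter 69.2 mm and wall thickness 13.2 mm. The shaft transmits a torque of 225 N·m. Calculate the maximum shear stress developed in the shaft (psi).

588 psi

J = π(d_o⁴ − d_i⁴)/32 = π(0.0692⁴ − 0.0428⁴)/32 = 1.922×10^-6 m⁴.
τ_max = T·r/J = 225.0 × 0.0346 / 1.922×10^-6 = 4.051×10^6 Pa.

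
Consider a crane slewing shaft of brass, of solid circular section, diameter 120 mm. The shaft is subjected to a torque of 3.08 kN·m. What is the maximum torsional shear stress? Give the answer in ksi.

J = πd⁴/32 = π(0.120)⁴/32 = 2.036×10^-5 m⁴.
τ_max = T·r/J = 3080 × 0.0600 / 2.036×10^-5 = 9.078×10^6 Pa.

1.32 ksi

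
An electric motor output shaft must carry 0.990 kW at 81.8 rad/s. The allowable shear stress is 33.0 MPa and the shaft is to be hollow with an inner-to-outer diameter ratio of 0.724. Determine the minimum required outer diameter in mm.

ω = 81.8 rad/s, so T = P/ω = 0.990×10³ / 81.80 = 12.10 N·m.
For a hollow shaft with d_i/d_o = 0.724: τ_max = 16T/(π d_o³ (1−k⁴)), so d_o = [16T/(π τ_allow (1−k⁴))]^(1/3) = [16·12.10/(π·3.30×10^7·0.7252)]^(1/3) = 0.01371 m.

13.7 mm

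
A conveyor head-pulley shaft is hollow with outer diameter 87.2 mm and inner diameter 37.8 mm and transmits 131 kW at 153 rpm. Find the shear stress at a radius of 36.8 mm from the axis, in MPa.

54.9 MPa

ω = 2π·153/60 = 16.02 rad/s, so T = P/ω = 131×10³ / 16.02 = 8176 N·m.
J = π(d_o⁴ − d_i⁴)/32 = π(0.0872⁴ − 0.0378⁴)/32 = 5.476×10^-6 m⁴.
Shear stress varies linearly with radius: τ = T·r/J = 8176 × 0.0368 / 5.476×10^-6 = 5.495×10^7 Pa.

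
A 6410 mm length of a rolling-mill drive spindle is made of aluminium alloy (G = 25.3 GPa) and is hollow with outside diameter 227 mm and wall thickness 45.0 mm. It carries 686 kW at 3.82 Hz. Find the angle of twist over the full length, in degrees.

ω = 2π·3.82 = 24.00 rad/s, so T = P/ω = 686×10³ / 24.00 = 28580 N·m.
J = π(d_o⁴ − d_i⁴)/32 = π(0.227⁴ − 0.137⁴)/32 = 2.261×10^-4 m⁴.
θ = T·L/(G·J) = 28580 × 6.41 / (25.3×10⁹ × 2.261×10^-4) = 0.03203 rad.

1.84°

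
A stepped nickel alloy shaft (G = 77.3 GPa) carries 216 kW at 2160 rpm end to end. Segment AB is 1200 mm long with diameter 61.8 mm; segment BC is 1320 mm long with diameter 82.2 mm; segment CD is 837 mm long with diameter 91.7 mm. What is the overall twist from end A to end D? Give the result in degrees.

ω = 2π·2160/60 = 226.2 rad/s, so T = P/ω = 216×10³ / 226.2 = 954.9 N·m.
J_AB = π(0.0618)⁴/32 = 1.43×10^-6 m⁴; J_BC = π(0.0822)⁴/32 = 4.48×10^-6 m⁴; J_CD = π(0.0917)⁴/32 = 6.94×10^-6 m⁴.
θ = (T/G)·Σ L_i/J_i = (954.9/77.3×10⁹)·(1.20/1.43×10^-6 + 1.32/4.48×10^-6 + 0.837/6.94×10^-6) = 0.01548 rad.

0.887°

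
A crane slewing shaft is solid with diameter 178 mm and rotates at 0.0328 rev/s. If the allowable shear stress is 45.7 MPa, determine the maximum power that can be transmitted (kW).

10.4 kW

J = πd⁴/32 = π(0.178)⁴/32 = 9.856×10^-5 m⁴.
T_max = τ_allow·J/r = 4.57×10^7 × 9.856×10^-5 / 0.0890 = 50610 N·m.
ω = 2π·0.0328 = 0.2061 rad/s, so P_max = T_max·ω = 1.043×10^4 W.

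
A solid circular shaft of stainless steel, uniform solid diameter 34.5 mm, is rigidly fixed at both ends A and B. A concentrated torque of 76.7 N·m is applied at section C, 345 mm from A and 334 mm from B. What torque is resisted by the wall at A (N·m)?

37.7 N·m

With uniform GJ and both ends fixed, compatibility θ_AC = θ_CB gives T_A·a = T_B·b, together with T_A + T_B = T₀.
T_A = T₀·b/(a+b) = 76.70·334/679.0 = 37.73 N·m; T_B = 38.97 N·m.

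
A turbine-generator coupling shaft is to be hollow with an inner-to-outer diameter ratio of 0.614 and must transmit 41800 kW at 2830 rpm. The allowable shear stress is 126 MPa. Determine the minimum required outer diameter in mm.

ω = 2π·2830/60 = 296.4 rad/s, so T = P/ω = 41800×10³ / 296.4 = 141000 N·m.
For a hollow shaft with d_i/d_o = 0.614: τ_max = 16T/(π d_o³ (1−k⁴)), so d_o = [16T/(π τ_allow (1−k⁴))]^(1/3) = [16·141000/(π·1.26×10^8·0.8579)]^(1/3) = 0.1880 m.

188 mm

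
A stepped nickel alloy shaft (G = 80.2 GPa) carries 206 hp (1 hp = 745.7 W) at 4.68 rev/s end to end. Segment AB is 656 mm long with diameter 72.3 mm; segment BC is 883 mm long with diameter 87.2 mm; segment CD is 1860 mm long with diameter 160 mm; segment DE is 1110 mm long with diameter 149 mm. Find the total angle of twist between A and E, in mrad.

29.4 mrad

ω = 2π·4.68 = 29.41 rad/s, so T = P/ω = 206×745.7 / 29.41 = 5224 N·m.
J_AB = π(0.0723)⁴/32 = 2.68×10^-6 m⁴; J_BC = π(0.0872)⁴/32 = 5.68×10^-6 m⁴; J_CD = π(0.160)⁴/32 = 6.43×10^-5 m⁴; J_DE = π(0.149)⁴/32 = 4.84×10^-5 m⁴.
θ = (T/G)·Σ L_i/J_i = (5224/80.2×10⁹)·(0.656/2.68×10^-6 + 0.883/5.68×10^-6 + 1.86/6.43×10^-5 + 1.11/4.84×10^-5) = 0.02944 rad.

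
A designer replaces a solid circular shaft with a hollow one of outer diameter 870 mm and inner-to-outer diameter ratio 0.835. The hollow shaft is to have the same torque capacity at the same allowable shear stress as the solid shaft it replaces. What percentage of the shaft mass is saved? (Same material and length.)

52.8 %

Equal τ_max and T ⇒ the solid shaft needs d_s³ = d_o³(1−k⁴), so d_s = 870·(1−0.835⁴)^(1/3) = 696.8 mm.
Area ratio A_h/A_s = d_o²(1−k²)/d_s² = (1−k²)/(1−k⁴)^(2/3) = 0.4719.
Mass saving = 1 − 0.4719 = 52.8 %.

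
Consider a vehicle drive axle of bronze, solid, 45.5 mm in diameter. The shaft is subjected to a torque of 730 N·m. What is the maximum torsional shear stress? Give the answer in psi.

J = πd⁴/32 = π(0.0455)⁴/32 = 4.208×10^-7 m⁴.
τ_max = T·r/J = 730.0 × 0.0227 / 4.208×10^-7 = 3.947×10^7 Pa.

5720 psi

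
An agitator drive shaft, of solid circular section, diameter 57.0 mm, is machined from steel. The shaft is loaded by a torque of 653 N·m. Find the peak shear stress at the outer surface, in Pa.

J = πd⁴/32 = π(0.0570)⁴/32 = 1.036×10^-6 m⁴.
τ_max = T·r/J = 653.0 × 0.0285 / 1.036×10^-6 = 1.796×10^7 Pa.

1.80e7 Pa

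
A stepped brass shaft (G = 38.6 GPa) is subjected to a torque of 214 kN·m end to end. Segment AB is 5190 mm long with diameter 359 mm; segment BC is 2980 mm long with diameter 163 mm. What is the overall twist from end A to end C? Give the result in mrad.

256 mrad

J_AB = π(0.359)⁴/32 = 1.63×10^-3 m⁴; J_BC = π(0.163)⁴/32 = 6.93×10^-5 m⁴.
θ = (T/G)·Σ L_i/J_i = (214000/38.6×10⁹)·(5.19/1.63×10^-3 + 2.98/6.93×10^-5) = 0.2560 rad.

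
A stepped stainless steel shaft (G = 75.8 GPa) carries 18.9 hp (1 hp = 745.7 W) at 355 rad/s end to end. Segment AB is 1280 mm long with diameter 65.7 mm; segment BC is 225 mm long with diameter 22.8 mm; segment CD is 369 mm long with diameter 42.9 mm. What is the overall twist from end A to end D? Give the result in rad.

0.00539 rad

ω = 355 rad/s, so T = P/ω = 18.9×745.7 / 355.0 = 39.70 N·m.
J_AB = π(0.0657)⁴/32 = 1.83×10^-6 m⁴; J_BC = π(0.0228)⁴/32 = 2.65×10^-8 m⁴; J_CD = π(0.0429)⁴/32 = 3.33×10^-7 m⁴.
θ = (T/G)·Σ L_i/J_i = (39.70/75.8×10⁹)·(1.28/1.83×10^-6 + 0.225/2.65×10^-8 + 0.369/3.33×10^-7) = 5.390×10^-3 rad.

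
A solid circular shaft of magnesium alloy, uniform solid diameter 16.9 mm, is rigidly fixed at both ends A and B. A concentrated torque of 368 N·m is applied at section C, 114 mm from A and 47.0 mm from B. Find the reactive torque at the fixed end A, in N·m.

With uniform GJ and both ends fixed, compatibility θ_AC = θ_CB gives T_A·a = T_B·b, together with T_A + T_B = T₀.
T_A = T₀·b/(a+b) = 368.0·47.0/161.0 = 107.4 N·m; T_B = 260.6 N·m.

107 N·m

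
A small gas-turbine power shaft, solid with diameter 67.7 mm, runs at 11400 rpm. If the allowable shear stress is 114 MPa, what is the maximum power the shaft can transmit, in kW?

8290 kW

J = πd⁴/32 = π(0.0677)⁴/32 = 2.062×10^-6 m⁴.
T_max = τ_allow·J/r = 1.14×10^8 × 2.062×10^-6 / 0.0338 = 6945 N·m.
ω = 2π·11400/60 = 1194 rad/s, so P_max = T_max·ω = 8.292×10^6 W.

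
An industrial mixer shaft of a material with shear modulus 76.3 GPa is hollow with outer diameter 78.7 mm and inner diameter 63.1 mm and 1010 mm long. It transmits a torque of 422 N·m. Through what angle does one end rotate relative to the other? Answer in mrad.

2.53 mrad

J = π(d_o⁴ − d_i⁴)/32 = π(0.0787⁴ − 0.0631⁴)/32 = 2.210×10^-6 m⁴.
θ = T·L/(G·J) = 422.0 × 1.01 / (76.3×10⁹ × 2.210×10^-6) = 2.528×10^-3 rad.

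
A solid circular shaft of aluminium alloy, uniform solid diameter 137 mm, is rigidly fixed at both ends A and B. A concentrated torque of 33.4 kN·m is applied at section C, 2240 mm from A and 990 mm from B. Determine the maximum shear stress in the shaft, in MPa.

With uniform GJ and both ends fixed, compatibility θ_AC = θ_CB gives T_A·a = T_B·b, together with T_A + T_B = T₀.
T_A = T₀·b/(a+b) = 33400·990/3230 = 10240 N·m; T_B = 23160 N·m.
τ in each portion: τ_AC = 2.03×10^7 Pa, τ_CB = 4.59×10^7 Pa; maximum is in CB.
τ_max = T_CB·r/J = 23160·0.0685/3.46×10^-5 = 4.588×10^7 Pa.

45.9 MPa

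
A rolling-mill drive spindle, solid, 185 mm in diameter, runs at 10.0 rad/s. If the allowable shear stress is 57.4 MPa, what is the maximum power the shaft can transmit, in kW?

714 kW

J = πd⁴/32 = π(0.185)⁴/32 = 1.150×10^-4 m⁴.
T_max = τ_allow·J/r = 5.74×10^7 × 1.150×10^-4 / 0.0925 = 71360 N·m.
ω = 10.0 rad/s, so P_max = T_max·ω = 7.136×10^5 W.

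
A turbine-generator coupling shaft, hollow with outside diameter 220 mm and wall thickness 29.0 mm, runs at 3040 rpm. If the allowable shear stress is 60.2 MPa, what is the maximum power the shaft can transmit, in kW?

28300 kW

J = π(d_o⁴ − d_i⁴)/32 = π(0.220⁴ − 0.162⁴)/32 = 1.624×10^-4 m⁴.
T_max = τ_allow·J/r = 6.02×10^7 × 1.624×10^-4 / 0.110 = 88860 N·m.
ω = 2π·3040/60 = 318.3 rad/s, so P_max = T_max·ω = 2.829×10^7 W.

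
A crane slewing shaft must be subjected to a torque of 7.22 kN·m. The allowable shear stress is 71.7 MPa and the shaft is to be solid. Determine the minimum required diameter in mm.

80.0 mm

For a solid shaft τ_max = 16T/(πd³), so d = (16T/(π τ_allow))^(1/3) = (16·7220/(π·7.17×10^7))^(1/3) = 0.08004 m.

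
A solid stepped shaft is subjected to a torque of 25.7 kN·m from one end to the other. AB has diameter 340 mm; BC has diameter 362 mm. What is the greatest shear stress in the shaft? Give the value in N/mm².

Under the same torque, τ_max = 16T/(πd³) is largest where d is smallest — segment AB (d = 340 mm).
τ_max = 16·25700/(π·(0.340)³) = 3.330×10^6 Pa.

3.33 N/mm²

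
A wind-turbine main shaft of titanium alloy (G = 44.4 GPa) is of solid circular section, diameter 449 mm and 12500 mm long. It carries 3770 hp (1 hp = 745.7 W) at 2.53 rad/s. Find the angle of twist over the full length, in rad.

0.0784 rad

ω = 2.53 rad/s, so T = P/ω = 3770×745.7 / 2.530 = 1.111e6 N·m.
J = πd⁴/32 = π(0.449)⁴/32 = 3.990×10^-3 m⁴.
θ = T·L/(G·J) = 1.111e6 × 12.5 / (44.4×10⁹ × 3.990×10^-3) = 0.07840 rad.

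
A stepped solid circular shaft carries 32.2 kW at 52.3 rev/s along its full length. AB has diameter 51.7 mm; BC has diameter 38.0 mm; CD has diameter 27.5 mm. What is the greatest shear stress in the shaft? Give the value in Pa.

2.40e7 Pa

ω = 2π·52.3 = 328.6 rad/s, so T = P/ω = 32.2×10³ / 328.6 = 97.99 N·m.
Under the same torque, τ_max = 16T/(πd³) is largest where d is smallest — segment CD (d = 27.5 mm).
τ_max = 16·97.99/(π·(0.0275)³) = 2.400×10^7 Pa.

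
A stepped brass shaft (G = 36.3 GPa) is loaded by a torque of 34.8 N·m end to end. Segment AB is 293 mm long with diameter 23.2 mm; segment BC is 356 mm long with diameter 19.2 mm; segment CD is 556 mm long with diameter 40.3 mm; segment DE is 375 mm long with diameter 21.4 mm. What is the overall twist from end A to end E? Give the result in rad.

J_AB = π(0.0232)⁴/32 = 2.84×10^-8 m⁴; J_BC = π(0.0192)⁴/32 = 1.33×10^-8 m⁴; J_CD = π(0.0403)⁴/32 = 2.59×10^-7 m⁴; J_DE = π(0.0214)⁴/32 = 2.06×10^-8 m⁴.
θ = (T/G)·Σ L_i/J_i = (34.80/36.3×10⁹)·(0.293/2.84×10^-8 + 0.356/1.33×10^-8 + 0.556/2.59×10^-7 + 0.375/2.06×10^-8) = 0.05498 rad.

0.0550 rad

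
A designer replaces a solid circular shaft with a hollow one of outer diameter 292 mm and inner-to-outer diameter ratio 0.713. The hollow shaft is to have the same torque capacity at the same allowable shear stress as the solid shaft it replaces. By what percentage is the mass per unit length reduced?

40.0 %

Equal τ_max and T ⇒ the solid shaft needs d_s³ = d_o³(1−k⁴), so d_s = 292·(1−0.713⁴)^(1/3) = 264.3 mm.
Area ratio A_h/A_s = d_o²(1−k²)/d_s² = (1−k²)/(1−k⁴)^(2/3) = 0.6001.
Mass saving = 1 − 0.6001 = 40.0 %.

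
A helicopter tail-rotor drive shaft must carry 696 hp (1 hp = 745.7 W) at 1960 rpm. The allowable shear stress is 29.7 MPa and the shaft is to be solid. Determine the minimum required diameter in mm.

75.7 mm

ω = 2π·1960/60 = 205.3 rad/s, so T = P/ω = 696×745.7 / 205.3 = 2529 N·m.
For a solid shaft τ_max = 16T/(πd³), so d = (16T/(π τ_allow))^(1/3) = (16·2529/(π·2.97×10^7))^(1/3) = 0.07569 m.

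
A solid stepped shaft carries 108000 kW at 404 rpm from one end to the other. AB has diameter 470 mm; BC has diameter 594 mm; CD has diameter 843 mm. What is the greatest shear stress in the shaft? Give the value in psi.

ω = 2π·404/60 = 42.31 rad/s, so T = P/ω = 108000×10³ / 42.31 = 2.553e6 N·m.
Under the same torque, τ_max = 16T/(πd³) is largest where d is smallest — segment AB (d = 470 mm).
τ_max = 16·2.553e6/(π·(0.470)³) = 1.252×10^8 Pa.

18200 psi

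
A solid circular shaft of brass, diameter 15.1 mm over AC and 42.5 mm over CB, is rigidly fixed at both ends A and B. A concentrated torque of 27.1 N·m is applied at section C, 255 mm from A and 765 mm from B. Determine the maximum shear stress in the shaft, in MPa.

1.83 MPa

Compatibility: T_A·a/J_AC = T_B·b/J_CB with T_A + T_B = T₀.
J_AC = 5.10×10^-9 m⁴, J_CB = 3.20×10^-7 m⁴, so T_A = T₀·(J_AC/a)/((J_AC/a)+(J_CB/b)) = 1.236 N·m, T_B = 25.86 N·m.
τ in each portion: τ_AC = 1.83×10^6 Pa, τ_CB = 1.72×10^6 Pa; maximum is in AC.
τ_max = T_AC·r/J = 1.236·0.00755/5.10×10^-9 = 1.829×10^6 Pa.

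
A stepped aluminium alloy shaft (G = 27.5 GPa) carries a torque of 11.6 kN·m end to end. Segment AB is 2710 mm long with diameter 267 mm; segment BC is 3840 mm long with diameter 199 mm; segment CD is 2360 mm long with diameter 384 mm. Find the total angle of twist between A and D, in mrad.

J_AB = π(0.267)⁴/32 = 4.99×10^-4 m⁴; J_BC = π(0.199)⁴/32 = 1.54×10^-4 m⁴; J_CD = π(0.384)⁴/32 = 2.13×10^-3 m⁴.
θ = (T/G)·Σ L_i/J_i = (11600/27.5×10⁹)·(2.71/4.99×10^-4 + 3.84/1.54×10^-4 + 2.36/2.13×10^-3) = 0.01328 rad.

13.3 mrad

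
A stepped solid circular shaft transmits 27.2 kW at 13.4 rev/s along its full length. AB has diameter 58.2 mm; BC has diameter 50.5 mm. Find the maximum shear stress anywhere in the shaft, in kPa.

ω = 2π·13.4 = 84.19 rad/s, so T = P/ω = 27.2×10³ / 84.19 = 323.1 N·m.
Under the same torque, τ_max = 16T/(πd³) is largest where d is smallest — segment BC (d = 50.5 mm).
τ_max = 16·323.1/(π·(0.0505)³) = 1.278×10^7 Pa.

12800 kPa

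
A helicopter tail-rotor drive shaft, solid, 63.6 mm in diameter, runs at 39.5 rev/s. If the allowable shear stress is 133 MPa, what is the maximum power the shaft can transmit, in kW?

J = πd⁴/32 = π(0.0636)⁴/32 = 1.606×10^-6 m⁴.
T_max = τ_allow·J/r = 1.33×10^8 × 1.606×10^-6 / 0.0318 = 6718 N·m.
ω = 2π·39.5 = 248.2 rad/s, so P_max = T_max·ω = 1.667×10^6 W.

1670 kW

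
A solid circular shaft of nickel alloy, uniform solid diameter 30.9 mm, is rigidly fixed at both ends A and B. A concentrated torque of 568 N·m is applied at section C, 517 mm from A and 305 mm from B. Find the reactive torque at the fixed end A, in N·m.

With uniform GJ and both ends fixed, compatibility θ_AC = θ_CB gives T_A·a = T_B·b, together with T_A + T_B = T₀.
T_A = T₀·b/(a+b) = 568.0·305/822.0 = 210.8 N·m; T_B = 357.2 N·m.

211 N·m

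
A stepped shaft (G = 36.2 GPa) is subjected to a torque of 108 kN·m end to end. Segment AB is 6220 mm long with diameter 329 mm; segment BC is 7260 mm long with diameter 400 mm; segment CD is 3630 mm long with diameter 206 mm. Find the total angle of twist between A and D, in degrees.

J_AB = π(0.329)⁴/32 = 1.15×10^-3 m⁴; J_BC = π(0.400)⁴/32 = 2.51×10^-3 m⁴; J_CD = π(0.206)⁴/32 = 1.77×10^-4 m⁴.
θ = (T/G)·Σ L_i/J_i = (108000/36.2×10⁹)·(6.22/1.15×10^-3 + 7.26/2.51×10^-3 + 3.63/1.77×10^-4) = 0.08601 rad.

4.93°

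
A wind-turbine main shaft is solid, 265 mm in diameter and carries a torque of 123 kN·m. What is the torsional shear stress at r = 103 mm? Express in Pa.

2.62e7 Pa

J = πd⁴/32 = π(0.265)⁴/32 = 4.842×10^-4 m⁴.
Shear stress varies linearly with radius: τ = T·r/J = 123000 × 0.103 / 4.842×10^-4 = 2.617×10^7 Pa.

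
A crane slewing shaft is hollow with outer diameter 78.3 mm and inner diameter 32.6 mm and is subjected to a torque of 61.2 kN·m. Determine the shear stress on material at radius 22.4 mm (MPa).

383 MPa

J = π(d_o⁴ − d_i⁴)/32 = π(0.0783⁴ − 0.0326⁴)/32 = 3.579×10^-6 m⁴.
Shear stress varies linearly with radius: τ = T·r/J = 61200 × 0.0224 / 3.579×10^-6 = 3.830×10^8 Pa.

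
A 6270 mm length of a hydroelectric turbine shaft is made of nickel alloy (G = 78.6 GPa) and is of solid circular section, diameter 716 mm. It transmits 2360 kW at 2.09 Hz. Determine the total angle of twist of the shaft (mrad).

0.556 mrad

ω = 2π·2.09 = 13.13 rad/s, so T = P/ω = 2360×10³ / 13.13 = 179700 N·m.
J = πd⁴/32 = π(0.716)⁴/32 = 0.02580 m⁴.
θ = T·L/(G·J) = 179700 × 6.27 / (78.6×10⁹ × 0.02580) = 5.556×10^-4 rad.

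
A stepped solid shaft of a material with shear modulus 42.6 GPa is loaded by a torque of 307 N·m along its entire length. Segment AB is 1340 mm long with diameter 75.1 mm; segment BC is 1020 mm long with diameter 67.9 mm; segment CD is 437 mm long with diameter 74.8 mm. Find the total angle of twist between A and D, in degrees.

J_AB = π(0.0751)⁴/32 = 3.12×10^-6 m⁴; J_BC = π(0.0679)⁴/32 = 2.09×10^-6 m⁴; J_CD = π(0.0748)⁴/32 = 3.07×10^-6 m⁴.
θ = (T/G)·Σ L_i/J_i = (307.0/42.6×10⁹)·(1.34/3.12×10^-6 + 1.02/2.09×10^-6 + 0.437/3.07×10^-6) = 7.639×10^-3 rad.

0.438°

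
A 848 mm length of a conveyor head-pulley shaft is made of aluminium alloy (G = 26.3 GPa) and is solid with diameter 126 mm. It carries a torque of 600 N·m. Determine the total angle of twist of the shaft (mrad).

0.782 mrad

J = πd⁴/32 = π(0.126)⁴/32 = 2.474×10^-5 m⁴.
θ = T·L/(G·J) = 600.0 × 0.848 / (26.3×10⁹ × 2.474×10^-5) = 7.818×10^-4 rad.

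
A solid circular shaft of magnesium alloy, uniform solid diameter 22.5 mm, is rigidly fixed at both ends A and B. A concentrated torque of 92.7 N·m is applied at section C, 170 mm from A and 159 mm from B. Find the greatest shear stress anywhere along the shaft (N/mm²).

21.4 N/mm²

With uniform GJ and both ends fixed, compatibility θ_AC = θ_CB gives T_A·a = T_B·b, together with T_A + T_B = T₀.
T_A = T₀·b/(a+b) = 92.70·159/329.0 = 44.80 N·m; T_B = 47.90 N·m.
τ in each portion: τ_AC = 2.00×10^7 Pa, τ_CB = 2.14×10^7 Pa; maximum is in CB.
τ_max = T_CB·r/J = 47.90·0.0112/2.52×10^-8 = 2.142×10^7 Pa.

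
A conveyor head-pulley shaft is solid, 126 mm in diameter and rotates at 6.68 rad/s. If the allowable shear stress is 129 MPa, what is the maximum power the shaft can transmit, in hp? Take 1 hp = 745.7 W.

454 hp

J = πd⁴/32 = π(0.126)⁴/32 = 2.474×10^-5 m⁴.
T_max = τ_allow·J/r = 1.29×10^8 × 2.474×10^-5 / 0.0630 = 50670 N·m.
ω = 6.68 rad/s, so P_max = T_max·ω = 3.385×10^5 W.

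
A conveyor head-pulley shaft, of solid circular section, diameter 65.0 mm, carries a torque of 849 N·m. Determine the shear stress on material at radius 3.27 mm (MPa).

J = πd⁴/32 = π(0.0650)⁴/32 = 1.752×10^-6 m⁴.
Shear stress varies linearly with radius: τ = T·r/J = 849.0 × 0.00327 / 1.752×10^-6 = 1.584×10^6 Pa.

1.58 MPa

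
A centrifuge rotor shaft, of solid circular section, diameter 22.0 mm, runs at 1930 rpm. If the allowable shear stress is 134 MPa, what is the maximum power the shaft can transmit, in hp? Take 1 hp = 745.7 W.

75.9 hp

J = πd⁴/32 = π(0.0220)⁴/32 = 2.300×10^-8 m⁴.
T_max = τ_allow·J/r = 1.34×10^8 × 2.300×10^-8 / 0.0110 = 280.2 N·m.
ω = 2π·1930/60 = 202.1 rad/s, so P_max = T_max·ω = 5.662×10^4 W.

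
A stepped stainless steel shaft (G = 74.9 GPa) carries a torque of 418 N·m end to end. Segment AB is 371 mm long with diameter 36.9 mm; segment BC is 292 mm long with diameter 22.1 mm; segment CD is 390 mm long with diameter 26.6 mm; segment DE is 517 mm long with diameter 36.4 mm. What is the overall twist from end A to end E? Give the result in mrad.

142 mrad

J_AB = π(0.0369)⁴/32 = 1.82×10^-7 m⁴; J_BC = π(0.0221)⁴/32 = 2.34×10^-8 m⁴; J_CD = π(0.0266)⁴/32 = 4.92×10^-8 m⁴; J_DE = π(0.0364)⁴/32 = 1.72×10^-7 m⁴.
θ = (T/G)·Σ L_i/J_i = (418.0/74.9×10⁹)·(0.371/1.82×10^-7 + 0.292/2.34×10^-8 + 0.390/4.92×10^-8 + 0.517/1.72×10^-7) = 0.1420 rad.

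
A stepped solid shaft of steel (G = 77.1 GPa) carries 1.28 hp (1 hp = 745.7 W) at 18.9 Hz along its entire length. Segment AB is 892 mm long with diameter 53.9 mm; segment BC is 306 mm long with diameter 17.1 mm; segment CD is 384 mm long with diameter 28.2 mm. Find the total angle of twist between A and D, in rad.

ω = 2π·18.9 = 118.8 rad/s, so T = P/ω = 1.28×745.7 / 118.8 = 8.038 N·m.
J_AB = π(0.0539)⁴/32 = 8.29×10^-7 m⁴; J_BC = π(0.0171)⁴/32 = 8.39×10^-9 m⁴; J_CD = π(0.0282)⁴/32 = 6.21×10^-8 m⁴.
θ = (T/G)·Σ L_i/J_i = (8.038/77.1×10⁹)·(0.892/8.29×10^-7 + 0.306/8.39×10^-9 + 0.384/6.21×10^-8) = 4.557×10^-3 rad.

0.00456 rad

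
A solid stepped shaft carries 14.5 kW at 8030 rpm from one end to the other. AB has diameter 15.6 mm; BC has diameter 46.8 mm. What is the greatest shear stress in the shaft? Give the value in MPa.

ω = 2π·8030/60 = 840.9 rad/s, so T = P/ω = 14.5×10³ / 840.9 = 17.24 N·m.
Under the same torque, τ_max = 16T/(πd³) is largest where d is smallest — segment AB (d = 15.6 mm).
τ_max = 16·17.24/(π·(0.0156)³) = 2.313×10^7 Pa.

23.1 MPa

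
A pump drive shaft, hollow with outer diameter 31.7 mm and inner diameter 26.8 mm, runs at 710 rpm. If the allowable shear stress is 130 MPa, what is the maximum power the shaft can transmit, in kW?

29.6 kW

J = π(d_o⁴ − d_i⁴)/32 = π(0.0317⁴ − 0.0268⁴)/32 = 4.849×10^-8 m⁴.
T_max = τ_allow·J/r = 1.30×10^8 × 4.849×10^-8 / 0.0158 = 397.7 N·m.
ω = 2π·710/60 = 74.35 rad/s, so P_max = T_max·ω = 2.957×10^4 W.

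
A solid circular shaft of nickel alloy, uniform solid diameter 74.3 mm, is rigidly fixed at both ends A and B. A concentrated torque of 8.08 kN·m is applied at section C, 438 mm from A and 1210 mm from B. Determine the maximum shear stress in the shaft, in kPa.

With uniform GJ and both ends fixed, compatibility θ_AC = θ_CB gives T_A·a = T_B·b, together with T_A + T_B = T₀.
T_A = T₀·b/(a+b) = 8080·1210/1648 = 5933 N·m; T_B = 2147 N·m.
τ in each portion: τ_AC = 7.37×10^7 Pa, τ_CB = 2.67×10^7 Pa; maximum is in AC.
τ_max = T_AC·r/J = 5933·0.0371/2.99×10^-6 = 7.366×10^7 Pa.

73700 kPa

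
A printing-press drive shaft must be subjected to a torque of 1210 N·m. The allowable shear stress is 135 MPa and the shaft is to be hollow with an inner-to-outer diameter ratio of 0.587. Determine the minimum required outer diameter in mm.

For a hollow shaft with d_i/d_o = 0.587: τ_max = 16T/(π d_o³ (1−k⁴)), so d_o = [16T/(π τ_allow (1−k⁴))]^(1/3) = [16·1210/(π·1.35×10^8·0.8813)]^(1/3) = 0.03728 m.

37.3 mm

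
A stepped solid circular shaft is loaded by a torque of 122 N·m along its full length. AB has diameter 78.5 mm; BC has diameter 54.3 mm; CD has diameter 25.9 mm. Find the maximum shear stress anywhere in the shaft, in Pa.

3.58e7 Pa

Under the same torque, τ_max = 16T/(πd³) is largest where d is smallest — segment CD (d = 25.9 mm).
τ_max = 16·122.0/(π·(0.0259)³) = 3.576×10^7 Pa.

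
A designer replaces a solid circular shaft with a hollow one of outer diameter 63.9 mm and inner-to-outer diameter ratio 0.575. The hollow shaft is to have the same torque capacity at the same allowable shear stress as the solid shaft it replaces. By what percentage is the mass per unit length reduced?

27.7 %

Equal τ_max and T ⇒ the solid shaft needs d_s³ = d_o³(1−k⁴), so d_s = 63.9·(1−0.575⁴)^(1/3) = 61.48 mm.
Area ratio A_h/A_s = d_o²(1−k²)/d_s² = (1−k²)/(1−k⁴)^(2/3) = 0.7231.
Mass saving = 1 − 0.7231 = 27.7 %.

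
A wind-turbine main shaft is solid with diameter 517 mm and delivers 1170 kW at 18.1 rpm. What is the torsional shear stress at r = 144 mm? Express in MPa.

ω = 2π·18.1/60 = 1.895 rad/s, so T = P/ω = 1170×10³ / 1.895 = 617300 N·m.
J = πd⁴/32 = π(0.517)⁴/32 = 7.014×10^-3 m⁴.
Shear stress varies linearly with radius: τ = T·r/J = 617300 × 0.144 / 7.014×10^-3 = 1.267×10^7 Pa.

12.7 MPa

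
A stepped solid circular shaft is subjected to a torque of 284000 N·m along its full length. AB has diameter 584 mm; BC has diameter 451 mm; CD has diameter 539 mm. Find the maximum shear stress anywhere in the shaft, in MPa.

15.8 MPa

Under the same torque, τ_max = 16T/(πd³) is largest where d is smallest — segment BC (d = 451 mm).
τ_max = 16·284000/(π·(0.451)³) = 1.577×10^7 Pa.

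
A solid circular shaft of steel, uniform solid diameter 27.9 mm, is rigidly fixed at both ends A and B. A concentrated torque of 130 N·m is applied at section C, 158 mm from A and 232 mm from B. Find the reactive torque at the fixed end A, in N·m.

With uniform GJ and both ends fixed, compatibility θ_AC = θ_CB gives T_A·a = T_B·b, together with T_A + T_B = T₀.
T_A = T₀·b/(a+b) = 130.0·232/390.0 = 77.33 N·m; T_B = 52.67 N·m.

77.3 N·m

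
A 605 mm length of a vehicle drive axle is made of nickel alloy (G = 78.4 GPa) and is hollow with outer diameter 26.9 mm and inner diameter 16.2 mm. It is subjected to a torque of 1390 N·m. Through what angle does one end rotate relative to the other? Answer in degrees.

13.8°

J = π(d_o⁴ − d_i⁴)/32 = π(0.0269⁴ − 0.0162⁴)/32 = 4.464×10^-8 m⁴.
θ = T·L/(G·J) = 1390 × 0.605 / (78.4×10⁹ × 4.464×10^-8) = 0.2403 rad.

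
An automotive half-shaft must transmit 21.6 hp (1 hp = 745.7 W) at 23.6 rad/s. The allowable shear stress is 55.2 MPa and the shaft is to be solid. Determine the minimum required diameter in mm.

39.8 mm

ω = 23.6 rad/s, so T = P/ω = 21.6×745.7 / 23.60 = 682.5 N·m.
For a solid shaft τ_max = 16T/(πd³), so d = (16T/(π τ_allow))^(1/3) = (16·682.5/(π·5.52×10^7))^(1/3) = 0.03978 m.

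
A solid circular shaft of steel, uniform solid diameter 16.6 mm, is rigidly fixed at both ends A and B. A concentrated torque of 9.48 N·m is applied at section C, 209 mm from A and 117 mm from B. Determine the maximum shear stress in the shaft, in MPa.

6.77 MPa

With uniform GJ and both ends fixed, compatibility θ_AC = θ_CB gives T_A·a = T_B·b, together with T_A + T_B = T₀.
T_A = T₀·b/(a+b) = 9.480·117/326.0 = 3.402 N·m; T_B = 6.078 N·m.
τ in each portion: τ_AC = 3.79×10^6 Pa, τ_CB = 6.77×10^6 Pa; maximum is in CB.
τ_max = T_CB·r/J = 6.078·0.00830/7.45×10^-9 = 6.767×10^6 Pa.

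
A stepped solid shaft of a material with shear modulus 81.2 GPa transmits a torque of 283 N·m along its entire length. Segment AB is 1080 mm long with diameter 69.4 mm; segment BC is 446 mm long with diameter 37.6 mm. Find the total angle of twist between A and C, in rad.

J_AB = π(0.0694)⁴/32 = 2.28×10^-6 m⁴; J_BC = π(0.0376)⁴/32 = 1.96×10^-7 m⁴.
θ = (T/G)·Σ L_i/J_i = (283.0/81.2×10⁹)·(1.08/2.28×10^-6 + 0.446/1.96×10^-7) = 9.574×10^-3 rad.

0.00957 rad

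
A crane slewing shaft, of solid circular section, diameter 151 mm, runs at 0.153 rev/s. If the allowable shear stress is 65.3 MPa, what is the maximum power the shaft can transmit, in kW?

42.4 kW

J = πd⁴/32 = π(0.151)⁴/32 = 5.104×10^-5 m⁴.
T_max = τ_allow·J/r = 6.53×10^7 × 5.104×10^-5 / 0.0755 = 44140 N·m.
ω = 2π·0.153 = 0.9613 rad/s, so P_max = T_max·ω = 4.244×10^4 W.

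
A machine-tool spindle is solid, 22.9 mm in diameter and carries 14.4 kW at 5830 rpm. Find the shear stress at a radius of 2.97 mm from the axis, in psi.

ω = 2π·5830/60 = 610.5 rad/s, so T = P/ω = 14.4×10³ / 610.5 = 23.59 N·m.
J = πd⁴/32 = π(0.0229)⁴/32 = 2.700×10^-8 m⁴.
Shear stress varies linearly with radius: τ = T·r/J = 23.59 × 0.00297 / 2.700×10^-8 = 2.595×10^6 Pa.

376 psi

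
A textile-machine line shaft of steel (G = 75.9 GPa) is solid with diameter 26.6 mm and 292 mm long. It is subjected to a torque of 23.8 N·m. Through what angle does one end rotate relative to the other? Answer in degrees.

0.107°

J = πd⁴/32 = π(0.0266)⁴/32 = 4.915×10^-8 m⁴.
θ = T·L/(G·J) = 23.80 × 0.292 / (75.9×10⁹ × 4.915×10^-8) = 1.863×10^-3 rad.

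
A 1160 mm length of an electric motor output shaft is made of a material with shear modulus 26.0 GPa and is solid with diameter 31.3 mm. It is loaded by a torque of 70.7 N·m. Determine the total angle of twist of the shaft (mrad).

J = πd⁴/32 = π(0.0313)⁴/32 = 9.423×10^-8 m⁴.
θ = T·L/(G·J) = 70.70 × 1.16 / (26.0×10⁹ × 9.423×10^-8) = 0.03348 rad.

33.5 mrad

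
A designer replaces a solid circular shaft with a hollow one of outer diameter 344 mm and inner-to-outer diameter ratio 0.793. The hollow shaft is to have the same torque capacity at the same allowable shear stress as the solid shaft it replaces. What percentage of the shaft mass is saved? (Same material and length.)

48.1 %

Equal τ_max and T ⇒ the solid shaft needs d_s³ = d_o³(1−k⁴), so d_s = 344·(1−0.793⁴)^(1/3) = 290.9 mm.
Area ratio A_h/A_s = d_o²(1−k²)/d_s² = (1−k²)/(1−k⁴)^(2/3) = 0.5191.
Mass saving = 1 − 0.5191 = 48.1 %.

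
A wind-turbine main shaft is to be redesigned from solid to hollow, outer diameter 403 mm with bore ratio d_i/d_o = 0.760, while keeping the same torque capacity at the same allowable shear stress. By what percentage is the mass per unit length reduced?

Equal τ_max and T ⇒ the solid shaft needs d_s³ = d_o³(1−k⁴), so d_s = 403·(1−0.760⁴)^(1/3) = 352.0 mm.
Area ratio A_h/A_s = d_o²(1−k²)/d_s² = (1−k²)/(1−k⁴)^(2/3) = 0.5537.
Mass saving = 1 − 0.5537 = 44.6 %.

44.6 %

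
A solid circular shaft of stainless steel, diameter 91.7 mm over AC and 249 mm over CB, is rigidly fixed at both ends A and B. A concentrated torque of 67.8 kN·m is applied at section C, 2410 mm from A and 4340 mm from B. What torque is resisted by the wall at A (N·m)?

2170 N·m

Compatibility: T_A·a/J_AC = T_B·b/J_CB with T_A + T_B = T₀.
J_AC = 6.94×10^-6 m⁴, J_CB = 3.77×10^-4 m⁴, so T_A = T₀·(J_AC/a)/((J_AC/a)+(J_CB/b)) = 2174 N·m, T_B = 65630 N·m.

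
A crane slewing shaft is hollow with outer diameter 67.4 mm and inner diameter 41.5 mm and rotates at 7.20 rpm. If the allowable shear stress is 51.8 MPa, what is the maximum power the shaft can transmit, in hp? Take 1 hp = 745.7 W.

J = π(d_o⁴ − d_i⁴)/32 = π(0.0674⁴ − 0.0415⁴)/32 = 1.735×10^-6 m⁴.
T_max = τ_allow·J/r = 5.18×10^7 × 1.735×10^-6 / 0.0337 = 2667 N·m.
ω = 2π·7.20/60 = 0.7540 rad/s, so P_max = T_max·ω = 2011 W.

2.70 hp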